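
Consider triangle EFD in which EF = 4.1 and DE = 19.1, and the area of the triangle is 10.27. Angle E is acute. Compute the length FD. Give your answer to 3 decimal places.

15.182

From area = ½·DE·EF·sin E, we get sin E = 2·area/(DE·EF) ≈ 0.26229.
Taking the acute solution, ∠E ≈ 15.21°.
Law of cosines then gives FD ≈ 15.182.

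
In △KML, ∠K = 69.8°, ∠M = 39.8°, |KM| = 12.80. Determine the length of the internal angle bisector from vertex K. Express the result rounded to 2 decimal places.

8.49

The third angle is ∠L = 180° − ∠K − ∠M = 70.40°.
Law of sines: |ML| = |KM|·sin K/sin L ≈ 12.752.
Law of sines: |LK| = |KM|·sin M/sin L ≈ 8.6974.
The bisector from K has length 2·|LK|·|KM|·cos(∠K/2)/(|LK|+|KM|) ≈ 8.4945.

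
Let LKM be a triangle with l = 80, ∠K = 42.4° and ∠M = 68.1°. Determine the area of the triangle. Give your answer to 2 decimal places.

The third angle is ∠L = 180° − ∠K − ∠M = 69.50°.
Law of sines: k = l·sin K/sin L ≈ 57.591.
Law of sines: m = l·sin M/sin L ≈ 79.245.
Area = ½·l·k·sin M ≈ 2137.4.

area ≈ 2137.41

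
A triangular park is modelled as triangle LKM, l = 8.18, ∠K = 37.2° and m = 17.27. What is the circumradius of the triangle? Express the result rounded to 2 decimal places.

By the law of cosines, k² = m² + l² − 2·m·l·cos K = 140.12, so k ≈ 11.837.
Area = ½·m·l·sin K ≈ 42.705.
Circumradius = k/(2 sin K) ≈ 9.7892.

R ≈ 9.79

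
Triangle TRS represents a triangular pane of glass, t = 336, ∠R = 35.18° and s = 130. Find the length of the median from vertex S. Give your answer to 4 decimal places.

285.3407

By the law of cosines, r² = s² + t² − 2·s·t·cos R = 58393, so r ≈ 241.65.
Median from S: ½√(2·t² + 2·r² − s²) ≈ 285.34.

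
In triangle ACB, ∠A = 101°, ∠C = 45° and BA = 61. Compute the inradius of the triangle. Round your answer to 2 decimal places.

14.90

The third angle is ∠B = 180° − ∠A − ∠C = 34.00°.
Law of sines: CB = BA·sin A/sin C ≈ 84.682.
Law of sines: AC = BA·sin B/sin C ≈ 48.24.
Area = ½·BA·CB·sin B ≈ 1444.3.
Semiperimeter s = (84.682+61+48.24)/2 = 96.961.
Inradius = area/s = 1444.3/96.961 ≈ 14.896.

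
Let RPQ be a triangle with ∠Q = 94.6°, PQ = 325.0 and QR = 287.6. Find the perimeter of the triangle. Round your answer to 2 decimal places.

By the law of cosines, RP² = PQ² + QR² − 2·PQ·QR·cos Q = 2.0333e+05, so RP ≈ 450.92.
Semiperimeter s = (325+287.6+450.92)/2 = 531.76.
Perimeter = 325 + 287.6 + 450.92 = 1063.5.

perimeter ≈ 1063.52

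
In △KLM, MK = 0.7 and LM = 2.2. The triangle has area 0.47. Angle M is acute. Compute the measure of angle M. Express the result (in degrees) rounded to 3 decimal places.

37.618

From area = ½·LM·MK·sin M, we get sin M = 2·area/(LM·MK) ≈ 0.61039.
Taking the acute solution, ∠M ≈ 37.62°.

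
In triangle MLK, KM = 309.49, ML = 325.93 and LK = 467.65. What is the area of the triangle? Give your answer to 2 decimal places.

area ≈ 50263.31

Semiperimeter s = (467.65 + 309.49 + 325.93)/2 = 551.53.
Heron's formula: area = √(551.53·83.885·242.04·225.6) ≈ 50263.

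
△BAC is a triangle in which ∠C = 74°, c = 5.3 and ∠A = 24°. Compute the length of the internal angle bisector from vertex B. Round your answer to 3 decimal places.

2.379

The third angle is ∠B = 180° − ∠A − ∠C = 82.00°.
Law of sines: b = c·sin B/sin C ≈ 5.4599.
Law of sines: a = c·sin A/sin C ≈ 2.2426.
The bisector from B has length 2·a·c·cos(∠B/2)/(a+c) ≈ 2.3786.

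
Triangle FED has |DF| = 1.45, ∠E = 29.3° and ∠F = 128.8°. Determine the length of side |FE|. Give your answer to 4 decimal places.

The third angle is ∠D = 180° − ∠F − ∠E = 21.90°.
Law of sines: |FE| = |DF|·sin D/sin E ≈ 1.1051.

1.1051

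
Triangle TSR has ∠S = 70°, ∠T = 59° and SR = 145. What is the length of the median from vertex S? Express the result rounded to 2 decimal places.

The third angle is ∠R = 180° − ∠T − ∠S = 51.00°.
Law of sines: RT = SR·sin S/sin T ≈ 158.96.
Law of sines: TS = SR·sin R/sin T ≈ 131.46.
Median from S: ½√(2·TS² + 2·SR² − RT²) ≈ 113.3.

113.30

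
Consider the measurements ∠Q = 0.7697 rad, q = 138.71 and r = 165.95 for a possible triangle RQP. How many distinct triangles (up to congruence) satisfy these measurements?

2

r·sin Q = 165.95·sin(0.7697 rad) ≈ 115.5.
Since r sin Q < q < r (115.5 < 138.71 < 165.95), two triangles exist.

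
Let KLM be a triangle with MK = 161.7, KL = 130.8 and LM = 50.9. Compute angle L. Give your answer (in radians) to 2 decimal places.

∠L ≈ 2.08 rad

By the law of cosines, cos L = (KL² + LM² − MK²) / (2·KL·LM) ≈ -0.48421, so ∠L ≈ 2.076 rad.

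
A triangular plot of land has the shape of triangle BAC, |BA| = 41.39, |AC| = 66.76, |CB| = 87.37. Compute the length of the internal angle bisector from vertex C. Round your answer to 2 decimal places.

By the law of cosines, cos C = (|AC|² + |CB|² − |BA|²) / (2·|AC|·|CB|) ≈ 0.88956, so ∠C ≈ 27.18°.
The bisector from C has length 2·|AC|·|CB|·cos(∠C/2)/(|AC|+|CB|) ≈ 73.568.

t_C ≈ 73.57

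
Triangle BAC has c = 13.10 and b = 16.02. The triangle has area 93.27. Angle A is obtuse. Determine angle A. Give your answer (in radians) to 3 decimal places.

From area = ½·c·b·sin A, we get sin A = 2·area/(c·b) ≈ 0.88887.
Taking the obtuse solution, ∠A ≈ 2.047 rad.

2.047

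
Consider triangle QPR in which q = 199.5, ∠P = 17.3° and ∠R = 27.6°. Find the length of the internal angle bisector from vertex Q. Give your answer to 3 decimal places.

t_Q ≈ 39.096

The third angle is ∠Q = 180° − ∠P − ∠R = 135.10°.
Law of sines: p = q·sin P/sin Q ≈ 84.047.
Law of sines: r = q·sin R/sin Q ≈ 130.94.
The bisector from Q has length 2·p·r·cos(∠Q/2)/(p+r) ≈ 39.096.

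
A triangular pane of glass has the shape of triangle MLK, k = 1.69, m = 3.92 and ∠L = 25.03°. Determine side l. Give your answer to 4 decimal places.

2.4934

By the law of cosines, l² = k² + m² − 2·k·m·cos L = 6.2172, so l ≈ 2.4934.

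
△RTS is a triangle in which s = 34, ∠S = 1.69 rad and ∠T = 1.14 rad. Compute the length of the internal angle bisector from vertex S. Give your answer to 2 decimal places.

The third angle is ∠R = π − ∠T − ∠S = 0.312 rad.
Law of sines: r = s·sin R/sin S ≈ 10.498.
Law of sines: t = s·sin T/sin S ≈ 31.114.
The bisector from S has length 2·r·t·cos(∠S/2)/(r+t) ≈ 10.42.

10.42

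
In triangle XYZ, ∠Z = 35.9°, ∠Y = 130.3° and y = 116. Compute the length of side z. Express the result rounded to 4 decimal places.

The third angle is ∠X = 180° − ∠Y − ∠Z = 13.80°.
Law of sines: z = y·sin Z/sin Y ≈ 89.186.

89.1858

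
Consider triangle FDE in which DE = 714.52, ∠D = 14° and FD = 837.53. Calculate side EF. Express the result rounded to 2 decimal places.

225.13

By the law of cosines, EF² = FD² + DE² − 2·FD·DE·cos D = 50683, so EF ≈ 225.13.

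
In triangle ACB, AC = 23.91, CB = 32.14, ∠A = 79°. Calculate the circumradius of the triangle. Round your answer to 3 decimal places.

Law of sines: sin B = AC·sin A/CB ≈ 0.73026.
Since CB ≥ AC, only the acute value applies: ∠B ≈ 46.91°.
Then ∠C = 180° − ∠A − ∠B ≈ 54.09°.
Law of sines gives BA = CB·sin C/sin A ≈ 26.519.
Circumradius = CB/(2 sin A) ≈ 16.371.

16.371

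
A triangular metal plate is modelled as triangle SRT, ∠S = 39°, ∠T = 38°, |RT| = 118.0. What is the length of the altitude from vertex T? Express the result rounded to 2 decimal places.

114.98

The third angle is ∠R = 180° − ∠T − ∠S = 103.00°.
Law of sines: |TS| = |RT|·sin R/sin S ≈ 182.7.
Law of sines: |SR| = |RT|·sin T/sin S ≈ 115.44.
Area = ½·|RT|·|TS|·sin T ≈ 6636.3.
The altitude from T has length 2·area/|SR| ≈ 114.98.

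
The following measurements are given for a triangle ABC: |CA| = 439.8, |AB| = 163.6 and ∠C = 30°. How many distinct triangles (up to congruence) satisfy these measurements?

|CA|·sin C = 439.8·sin(30°) ≈ 219.9.
Since |AB| = 163.6 < 219.9 = |CA| sin C, no triangle exists.

0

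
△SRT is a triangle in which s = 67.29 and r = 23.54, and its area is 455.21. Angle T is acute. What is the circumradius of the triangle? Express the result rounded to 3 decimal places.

From area = ½·s·r·sin T, we get sin T = 2·area/(s·r) ≈ 0.57476.
Taking the acute solution, ∠T ≈ 35.08°.
Law of cosines then gives t ≈ 49.896.
Circumradius = t/(2 sin T) ≈ 43.406.

43.406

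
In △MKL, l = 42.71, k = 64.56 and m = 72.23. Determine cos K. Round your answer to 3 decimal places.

By the law of cosines, cos K = (l² + m² − k²) / (2·l·m) ≈ 0.46570, so ∠K ≈ 62.24°.

0.466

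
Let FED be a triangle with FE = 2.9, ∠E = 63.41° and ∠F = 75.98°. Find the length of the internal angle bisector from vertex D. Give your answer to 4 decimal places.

The third angle is ∠D = 180° − ∠F − ∠E = 40.61°.
Law of sines: ED = FE·sin F/sin D ≈ 4.3226.
Law of sines: DF = FE·sin E/sin D ≈ 3.9841.
The bisector from D has length 2·ED·DF·cos(∠D/2)/(ED+DF) ≈ 3.8888.

3.8888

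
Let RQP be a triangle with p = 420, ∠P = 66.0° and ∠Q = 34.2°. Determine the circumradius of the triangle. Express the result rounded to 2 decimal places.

The third angle is ∠R = 180° − ∠Q − ∠P = 79.80°.
Law of sines: r = p·sin R/sin P ≈ 452.48.
Law of sines: q = p·sin Q/sin P ≈ 258.42.
Circumradius = p/(2 sin P) ≈ 229.87.

229.87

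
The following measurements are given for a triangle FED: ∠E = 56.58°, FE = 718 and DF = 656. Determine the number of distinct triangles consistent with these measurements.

FE·sin E = 718·sin(56.58°) ≈ 599.3.
Since FE sin E < DF < FE (599.3 < 656 < 718), two triangles exist.

2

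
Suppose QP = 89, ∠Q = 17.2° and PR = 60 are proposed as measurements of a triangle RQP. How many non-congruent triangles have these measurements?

2

QP·sin Q = 89·sin(17.2°) ≈ 26.32.
Since QP sin Q < PR < QP (26.32 < 60 < 89), two triangles exist.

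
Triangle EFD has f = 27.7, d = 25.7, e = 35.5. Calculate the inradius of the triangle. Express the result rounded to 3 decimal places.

7.952

Semiperimeter s = (35.5 + 27.7 + 25.7)/2 = 44.45.
Heron's formula: area = √(44.45·8.95·16.75·18.75) ≈ 353.47.
Inradius = area/s = 353.47/44.45 ≈ 7.9521.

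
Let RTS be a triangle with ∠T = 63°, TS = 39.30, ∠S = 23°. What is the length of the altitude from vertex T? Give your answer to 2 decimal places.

The third angle is ∠R = 180° − ∠T − ∠S = 94.00°.
Law of sines: SR = TS·sin T/sin R ≈ 35.102.
Law of sines: RT = TS·sin S/sin R ≈ 15.393.
Area = ½·TS·SR·sin S ≈ 269.51.
The altitude from T has length 2·area/SR ≈ 15.356.

15.36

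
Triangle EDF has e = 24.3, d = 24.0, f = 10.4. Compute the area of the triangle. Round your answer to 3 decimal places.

Semiperimeter s = (24.3 + 24 + 10.4)/2 = 29.35.
Heron's formula: area = √(29.35·5.05·5.35·18.95) ≈ 122.58.

area ≈ 122.583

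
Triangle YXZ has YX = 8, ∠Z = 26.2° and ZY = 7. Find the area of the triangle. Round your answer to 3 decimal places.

21.108

Law of sines: sin X = ZY·sin Z/YX ≈ 0.38632.
Since YX ≥ ZY, only the acute value applies: ∠X ≈ 22.73°.
Then ∠Y = 180° − ∠Z − ∠X ≈ 131.07°.
Law of sines gives XZ = YX·sin Y/sin Z ≈ 13.66.
Area = ½·YX·ZY·sin Y ≈ 21.108.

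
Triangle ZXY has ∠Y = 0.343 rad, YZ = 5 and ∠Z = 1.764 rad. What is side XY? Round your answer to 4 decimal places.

5.7081

The third angle is ∠X = π − ∠Y − ∠Z = 1.035 rad.
Law of sines: XY = YZ·sin Z/sin X ≈ 5.7081.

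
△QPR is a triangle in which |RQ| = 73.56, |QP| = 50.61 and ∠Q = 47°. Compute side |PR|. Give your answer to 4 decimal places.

By the law of cosines, |PR|² = |RQ|² + |QP|² − 2·|RQ|·|QP|·cos Q = 2894.5, so |PR| ≈ 53.8.

53.8002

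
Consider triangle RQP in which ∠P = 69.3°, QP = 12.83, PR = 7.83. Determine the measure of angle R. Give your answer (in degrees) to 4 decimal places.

By the law of cosines, RQ² = QP² + PR² − 2·QP·PR·cos P = 154.9, so RQ ≈ 12.446.
Law of cosines again: cos R = (PR² + RQ² − QP²)/(2·PR·RQ) ≈ 0.26474, so ∠R ≈ 74.65°.

74.6484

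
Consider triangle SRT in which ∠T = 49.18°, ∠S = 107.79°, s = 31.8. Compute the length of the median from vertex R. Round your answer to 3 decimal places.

The third angle is ∠R = 180° − ∠T − ∠S = 23.03°.
Law of sines: r = s·sin R/sin S ≈ 13.065.
Law of sines: t = s·sin T/sin S ≈ 25.274.
Median from R: ½√(2·t² + 2·s² − r²) ≈ 27.97.

m_R ≈ 27.970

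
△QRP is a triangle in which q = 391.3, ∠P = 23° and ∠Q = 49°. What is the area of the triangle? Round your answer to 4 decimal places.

37695.9050

The third angle is ∠R = 180° − ∠P − ∠Q = 108.00°.
Law of sines: r = q·sin R/sin Q ≈ 493.1.
Law of sines: p = q·sin P/sin Q ≈ 202.59.
Area = ½·q·r·sin P ≈ 37696.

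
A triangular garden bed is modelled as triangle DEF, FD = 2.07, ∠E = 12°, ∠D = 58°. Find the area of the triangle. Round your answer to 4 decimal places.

The third angle is ∠F = 180° − ∠D − ∠E = 110.00°.
Law of sines: EF = FD·sin D/sin E ≈ 8.4433.
Law of sines: DE = FD·sin F/sin E ≈ 9.3557.
Area = ½·FD·EF·sin F ≈ 8.2118.

area ≈ 8.2118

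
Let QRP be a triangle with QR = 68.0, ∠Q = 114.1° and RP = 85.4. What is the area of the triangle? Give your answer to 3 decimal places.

Law of sines: sin P = QR·sin Q/RP ≈ 0.72685.
Since RP ≥ QR, only the acute value applies: ∠P ≈ 46.62°.
Then ∠R = 180° − ∠Q − ∠P ≈ 19.28°.
Law of sines gives PQ = RP·sin R/sin Q ≈ 30.886.
Area = ½·RP·QR·sin R ≈ 958.6.

958.596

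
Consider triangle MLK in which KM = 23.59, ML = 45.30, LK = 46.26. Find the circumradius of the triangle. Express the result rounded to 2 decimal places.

R ≈ 23.71

By the law of cosines, cos M = (KM² + ML² − LK²) / (2·KM·ML) ≈ 0.21925, so ∠M ≈ 77.34°.
Circumradius = LK/(2 sin M) ≈ 23.707.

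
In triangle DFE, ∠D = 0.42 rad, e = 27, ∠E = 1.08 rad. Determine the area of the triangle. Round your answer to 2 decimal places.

area ≈ 168.10

The third angle is ∠F = π − ∠E − ∠D = 1.642 rad.
Law of sines: d = e·sin D/sin E ≈ 12.483.
Law of sines: f = e·sin F/sin E ≈ 30.537.
Area = ½·e·d·sin F ≈ 168.1.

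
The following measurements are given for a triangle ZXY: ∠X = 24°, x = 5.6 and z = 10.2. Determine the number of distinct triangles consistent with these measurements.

2

z·sin X = 10.2·sin(24°) ≈ 4.149.
Since z sin X < x < z (4.149 < 5.6 < 10.2), two triangles exist.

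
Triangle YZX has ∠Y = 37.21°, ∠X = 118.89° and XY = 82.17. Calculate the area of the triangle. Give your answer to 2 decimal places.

The third angle is ∠Z = 180° − ∠X − ∠Y = 23.90°.
Law of sines: ZX = XY·sin Y/sin Z ≈ 122.65.
Law of sines: YZ = XY·sin X/sin Z ≈ 177.58.
Area = ½·XY·ZX·sin X ≈ 4412.

area ≈ 4412.02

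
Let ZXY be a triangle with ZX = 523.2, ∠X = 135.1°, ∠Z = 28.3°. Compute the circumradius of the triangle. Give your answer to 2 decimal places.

The third angle is ∠Y = 180° − ∠Z − ∠X = 16.60°.
Law of sines: XY = ZX·sin Z/sin Y ≈ 868.23.
Law of sines: YZ = ZX·sin X/sin Y ≈ 1292.7.
Circumradius = ZX/(2 sin Y) ≈ 915.68.

R ≈ 915.68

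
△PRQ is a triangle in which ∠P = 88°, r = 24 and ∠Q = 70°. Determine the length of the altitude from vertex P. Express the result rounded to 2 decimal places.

The third angle is ∠R = 180° − ∠Q − ∠P = 22.00°.
Law of sines: p = r·sin P/sin R ≈ 64.028.
Law of sines: q = r·sin Q/sin R ≈ 60.203.
Area = ½·r·p·sin Q ≈ 722.
The altitude from P has length 2·area/p ≈ 22.553.

h_P ≈ 22.55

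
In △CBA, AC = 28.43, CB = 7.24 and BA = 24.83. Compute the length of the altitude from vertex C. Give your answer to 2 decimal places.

Semiperimeter s = (24.83 + 28.43 + 7.24)/2 = 30.25.
Heron's formula: area = √(30.25·5.42·1.82·23.01) ≈ 82.862.
The altitude from C has length 2·area/BA ≈ 6.6744.

6.67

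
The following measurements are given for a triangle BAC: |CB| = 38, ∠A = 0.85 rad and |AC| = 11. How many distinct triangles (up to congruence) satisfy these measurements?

|AC|·sin A = 11·sin(0.85 rad) ≈ 8.264.
Since |CB| ≥ |AC|, exactly one triangle exists.

1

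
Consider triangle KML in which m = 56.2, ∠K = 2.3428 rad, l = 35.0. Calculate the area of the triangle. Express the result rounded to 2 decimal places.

Area = ½·m·l·sin K ≈ 704.69.

area ≈ 704.69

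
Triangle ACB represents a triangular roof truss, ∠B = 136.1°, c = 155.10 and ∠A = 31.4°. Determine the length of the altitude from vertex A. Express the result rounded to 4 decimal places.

107.5466

The third angle is ∠C = 180° − ∠B − ∠A = 12.50°.
Law of sines: a = c·sin A/sin C ≈ 373.35.
Law of sines: b = c·sin B/sin C ≈ 496.89.
Area = ½·c·a·sin B ≈ 20076.
The altitude from A has length 2·area/a ≈ 107.55.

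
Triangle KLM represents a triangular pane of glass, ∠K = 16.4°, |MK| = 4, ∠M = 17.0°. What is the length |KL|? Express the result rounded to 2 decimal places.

The third angle is ∠L = 180° − ∠M − ∠K = 146.60°.
Law of sines: |KL| = |MK|·sin M/sin L ≈ 2.1245.

2.12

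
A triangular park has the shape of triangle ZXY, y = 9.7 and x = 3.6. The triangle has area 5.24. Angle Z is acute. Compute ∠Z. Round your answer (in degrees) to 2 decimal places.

∠Z ≈ 17.46°

From area = ½·x·y·sin Z, we get sin Z = 2·area/(x·y) ≈ 0.30011.
Taking the acute solution, ∠Z ≈ 17.46°.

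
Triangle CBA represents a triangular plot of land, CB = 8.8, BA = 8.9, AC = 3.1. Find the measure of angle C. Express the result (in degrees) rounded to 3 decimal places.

∠C ≈ 81.738°

By the law of cosines, cos C = (AC² + CB² − BA²) / (2·AC·CB) ≈ 0.14370, so ∠C ≈ 81.74°.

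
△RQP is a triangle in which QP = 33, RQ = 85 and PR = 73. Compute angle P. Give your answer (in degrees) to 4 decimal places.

99.6423

By the law of cosines, cos P = (QP² + PR² − RQ²) / (2·QP·PR) ≈ -0.16750, so ∠P ≈ 99.64°.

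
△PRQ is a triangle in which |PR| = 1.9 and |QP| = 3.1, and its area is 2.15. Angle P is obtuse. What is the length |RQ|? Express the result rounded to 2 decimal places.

4.61

From area = ½·|QP|·|PR|·sin P, we get sin P = 2·area/(|QP|·|PR|) ≈ 0.73005.
Taking the obtuse solution, ∠P ≈ 2.323 rad.
Law of cosines then gives |RQ| ≈ 4.612.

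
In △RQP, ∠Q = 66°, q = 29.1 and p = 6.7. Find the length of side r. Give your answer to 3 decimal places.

Law of sines: sin P = p·sin Q/q ≈ 0.21034.
Since q ≥ p, only the acute value applies: ∠P ≈ 12.14°.
Then ∠R = 180° − ∠Q − ∠P ≈ 101.86°.
Law of sines gives r = q·sin R/sin Q ≈ 31.174.

31.174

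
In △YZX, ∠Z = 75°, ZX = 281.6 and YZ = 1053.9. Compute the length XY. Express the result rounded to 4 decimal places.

1018.0275

By the law of cosines, XY² = YZ² + ZX² − 2·YZ·ZX·cos Z = 1.0364e+06, so XY ≈ 1018.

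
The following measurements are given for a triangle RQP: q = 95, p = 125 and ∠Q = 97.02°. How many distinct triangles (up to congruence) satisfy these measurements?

p·sin Q = 125·sin(97.02°) ≈ 124.1.
Since ∠Q is not acute, a triangle exists only if q > p; here q ≤ p, so there is no triangle.

0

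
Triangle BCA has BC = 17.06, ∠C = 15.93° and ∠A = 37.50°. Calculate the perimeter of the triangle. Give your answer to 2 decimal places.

The third angle is ∠B = 180° − ∠C − ∠A = 126.57°.
Law of sines: CA = BC·sin B/sin A ≈ 22.507.
Law of sines: AB = BC·sin C/sin A ≈ 7.6916.
Semiperimeter s = (22.507+7.6916+17.06)/2 = 23.629.
Perimeter = 22.507 + 7.6916 + 17.06 = 47.259.

perimeter ≈ 47.26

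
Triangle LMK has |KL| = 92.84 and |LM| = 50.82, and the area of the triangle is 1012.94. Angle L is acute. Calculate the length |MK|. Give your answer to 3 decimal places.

51.767

From area = ½·|KL|·|LM|·sin L, we get sin L = 2·area/(|KL|·|LM|) ≈ 0.42938.
Taking the acute solution, ∠L ≈ 25.43°.
Law of cosines then gives |MK| ≈ 51.767.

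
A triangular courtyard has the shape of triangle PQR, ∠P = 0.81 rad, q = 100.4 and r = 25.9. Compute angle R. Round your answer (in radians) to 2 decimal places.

∠R ≈ 0.22 rad

By the law of cosines, p² = q² + r² − 2·q·r·cos P = 7165.1, so p ≈ 84.647.
Law of cosines again: cos R = (p² + q² − r²)/(2·p·q) ≈ 0.97513, so ∠R ≈ 0.223 rad.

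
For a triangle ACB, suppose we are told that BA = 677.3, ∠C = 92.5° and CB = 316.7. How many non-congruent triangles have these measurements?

CB·sin C = 316.7·sin(92.5°) ≈ 316.4.
Since ∠C is not acute, a triangle exists only if BA > CB; here BA > CB, so there is exactly one triangle.

1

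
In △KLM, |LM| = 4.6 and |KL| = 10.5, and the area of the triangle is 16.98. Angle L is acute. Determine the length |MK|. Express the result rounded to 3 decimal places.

From area = ½·|KL|·|LM|·sin L, we get sin L = 2·area/(|KL|·|LM|) ≈ 0.70311.
Taking the acute solution, ∠L ≈ 44.68°.
Law of cosines then gives |MK| ≈ 7.9195.

7.920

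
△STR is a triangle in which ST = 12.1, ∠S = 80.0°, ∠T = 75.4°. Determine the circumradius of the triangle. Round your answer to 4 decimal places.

The third angle is ∠R = 180° − ∠S − ∠T = 24.60°.
Law of sines: TR = ST·sin S/sin R ≈ 28.625.
Law of sines: RS = ST·sin T/sin R ≈ 28.128.
Circumradius = ST/(2 sin R) ≈ 14.533.

14.5335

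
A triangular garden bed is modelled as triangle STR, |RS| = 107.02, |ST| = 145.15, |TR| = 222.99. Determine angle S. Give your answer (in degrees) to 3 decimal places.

∠S ≈ 123.622°

By the law of cosines, cos S = (|RS|² + |ST|² − |TR|²) / (2·|RS|·|ST|) ≈ -0.55371, so ∠S ≈ 123.62°.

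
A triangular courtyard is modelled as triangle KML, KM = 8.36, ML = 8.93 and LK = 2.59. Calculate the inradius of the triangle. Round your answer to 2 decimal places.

Semiperimeter s = (8.93 + 2.59 + 8.36)/2 = 9.94.
Heron's formula: area = √(9.94·1.01·7.35·1.58) ≈ 10.798.
Inradius = area/s = 10.798/9.94 ≈ 1.0863.

r ≈ 1.09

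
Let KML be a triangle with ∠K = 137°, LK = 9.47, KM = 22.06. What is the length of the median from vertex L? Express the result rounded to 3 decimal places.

m_L ≈ 19.082

By the law of cosines, ML² = LK² + KM² − 2·LK·KM·cos K = 881.9, so ML ≈ 29.697.
Median from L: ½√(2·ML² + 2·LK² − KM²) ≈ 19.082.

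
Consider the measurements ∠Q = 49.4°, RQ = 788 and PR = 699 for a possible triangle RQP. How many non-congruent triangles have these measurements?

2

RQ·sin Q = 788·sin(49.4°) ≈ 598.3.
Since RQ sin Q < PR < RQ (598.3 < 699 < 788), two triangles exist.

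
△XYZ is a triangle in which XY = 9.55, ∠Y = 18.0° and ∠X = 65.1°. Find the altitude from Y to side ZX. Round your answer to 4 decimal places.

8.6623

The third angle is ∠Z = 180° − ∠X − ∠Y = 96.90°.
Law of sines: YZ = XY·sin X/sin Z ≈ 8.7255.
Law of sines: ZX = XY·sin Y/sin Z ≈ 2.9726.
Area = ½·XY·YZ·sin Y ≈ 12.875.
The altitude from Y has length 2·area/ZX ≈ 8.6623.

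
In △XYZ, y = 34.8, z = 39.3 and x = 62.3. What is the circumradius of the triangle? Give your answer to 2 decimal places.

R ≈ 34.18

By the law of cosines, cos X = (y² + z² − x²) / (2·y·z) ≈ -0.41157, so ∠X ≈ 114.30°.
Circumradius = x/(2 sin X) ≈ 34.179.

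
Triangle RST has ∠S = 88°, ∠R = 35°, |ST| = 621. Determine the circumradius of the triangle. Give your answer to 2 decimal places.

541.34

The third angle is ∠T = 180° − ∠R − ∠S = 57.00°.
Law of sines: |TR| = |ST|·sin S/sin R ≈ 1082.
Law of sines: |RS| = |ST|·sin T/sin R ≈ 908.01.
Circumradius = |ST|/(2 sin R) ≈ 541.34.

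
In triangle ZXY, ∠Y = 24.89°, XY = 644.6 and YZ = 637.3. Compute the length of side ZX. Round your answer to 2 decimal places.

276.34

By the law of cosines, ZX² = XY² + YZ² − 2·XY·YZ·cos Y = 76366, so ZX ≈ 276.34.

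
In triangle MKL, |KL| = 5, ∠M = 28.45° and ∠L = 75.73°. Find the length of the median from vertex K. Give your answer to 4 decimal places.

The third angle is ∠K = 180° − ∠L − ∠M = 75.82°.
Law of sines: |LM| = |KL|·sin K/sin M ≈ 10.176.
Law of sines: |MK| = |KL|·sin L/sin M ≈ 10.172.
Median from K: ½√(2·|MK|² + 2·|KL|² − |LM|²) ≈ 6.1924.

6.1924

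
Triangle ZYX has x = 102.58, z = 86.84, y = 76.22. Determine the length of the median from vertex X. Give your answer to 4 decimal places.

Median from X: ½√(2·z² + 2·y² − x²) ≈ 63.598.

m_X ≈ 63.5977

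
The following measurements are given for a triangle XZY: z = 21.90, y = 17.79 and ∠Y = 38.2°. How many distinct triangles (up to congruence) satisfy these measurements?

z·sin Y = 21.90·sin(38.2°) ≈ 13.54.
Since z sin Y < y < z (13.54 < 17.79 < 21.90), two triangles exist.

2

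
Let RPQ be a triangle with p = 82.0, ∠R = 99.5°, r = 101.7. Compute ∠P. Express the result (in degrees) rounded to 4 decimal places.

Law of sines: sin P = p·sin R/r ≈ 0.79524.
Since r ≥ p, only the acute value applies: ∠P ≈ 52.68°.
Then ∠Q = 180° − ∠R − ∠P ≈ 27.82°.

52.6775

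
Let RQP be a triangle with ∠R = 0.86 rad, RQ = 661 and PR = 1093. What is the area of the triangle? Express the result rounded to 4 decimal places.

273760.3950

Area = ½·PR·RQ·sin R ≈ 2.7376e+05.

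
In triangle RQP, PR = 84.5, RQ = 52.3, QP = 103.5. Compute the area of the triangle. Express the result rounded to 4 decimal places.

2199.7519

Semiperimeter s = (103.5 + 84.5 + 52.3)/2 = 120.15.
Heron's formula: area = √(120.15·16.65·35.65·67.85) ≈ 2199.8.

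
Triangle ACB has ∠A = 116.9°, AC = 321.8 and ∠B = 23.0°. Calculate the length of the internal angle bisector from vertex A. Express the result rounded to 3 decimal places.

The third angle is ∠C = 180° − ∠B − ∠A = 40.10°.
Law of sines: CB = AC·sin A/sin B ≈ 734.47.
Law of sines: BA = AC·sin C/sin B ≈ 530.49.
The bisector from A has length 2·BA·AC·cos(∠A/2)/(BA+AC) ≈ 209.61.

209.608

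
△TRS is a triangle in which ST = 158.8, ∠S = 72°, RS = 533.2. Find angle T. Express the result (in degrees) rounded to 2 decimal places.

By the law of cosines, TR² = RS² + ST² − 2·RS·ST·cos S = 2.5719e+05, so TR ≈ 507.14.
Law of cosines again: cos T = (ST² + TR² − RS²)/(2·ST·TR) ≈ -0.01177, so ∠T ≈ 90.67°.

90.67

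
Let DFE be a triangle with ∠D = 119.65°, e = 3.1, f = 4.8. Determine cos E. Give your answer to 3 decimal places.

By the law of cosines, d² = f² + e² − 2·f·e·cos D = 47.372, so d ≈ 6.8828.
Law of cosines again: cos E = (d² + f² − e²)/(2·d·f) ≈ 0.92021, so ∠E ≈ 23.04°.

0.920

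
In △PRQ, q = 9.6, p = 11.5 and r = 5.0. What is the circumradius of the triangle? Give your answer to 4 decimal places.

By the law of cosines, cos P = (r² + q² − p²) / (2·r·q) ≈ -0.15719, so ∠P ≈ 99.04°.
Circumradius = p/(2 sin P) ≈ 5.8224.

5.8224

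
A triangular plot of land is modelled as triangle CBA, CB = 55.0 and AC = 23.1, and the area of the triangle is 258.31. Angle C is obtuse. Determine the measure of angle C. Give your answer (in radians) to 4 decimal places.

2.7228

From area = ½·AC·CB·sin C, we get sin C = 2·area/(AC·CB) ≈ 0.40663.
Taking the obtuse solution, ∠C ≈ 2.723 rad.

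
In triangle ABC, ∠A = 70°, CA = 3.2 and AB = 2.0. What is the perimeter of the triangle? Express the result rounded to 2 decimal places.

perimeter ≈ 8.34

By the law of cosines, BC² = CA² + AB² − 2·CA·AB·cos A = 9.8621, so BC ≈ 3.1404.
Semiperimeter s = (3.1404+3.2+2)/2 = 4.1702.
Perimeter = 3.1404 + 3.2 + 2 = 8.3404.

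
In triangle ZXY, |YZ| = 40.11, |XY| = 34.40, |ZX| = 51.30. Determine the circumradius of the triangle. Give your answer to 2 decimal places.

25.69

By the law of cosines, cos Z = (|YZ|² + |ZX|² − |XY|²) / (2·|YZ|·|ZX|) ≈ 0.74287, so ∠Z ≈ 42.02°.
Circumradius = |XY|/(2 sin Z) ≈ 25.693.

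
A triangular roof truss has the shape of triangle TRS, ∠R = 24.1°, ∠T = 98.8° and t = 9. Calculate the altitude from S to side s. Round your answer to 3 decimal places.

3.675

The third angle is ∠S = 180° − ∠T − ∠R = 57.10°.
Law of sines: r = t·sin R/sin T ≈ 3.7187.
Law of sines: s = t·sin S/sin T ≈ 7.6466.
Area = ½·t·r·sin S ≈ 14.051.
The altitude from S has length 2·area/s ≈ 3.675.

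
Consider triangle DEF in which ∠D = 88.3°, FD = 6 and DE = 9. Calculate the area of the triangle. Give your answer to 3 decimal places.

area ≈ 26.988

Area = ½·FD·DE·sin D ≈ 26.988.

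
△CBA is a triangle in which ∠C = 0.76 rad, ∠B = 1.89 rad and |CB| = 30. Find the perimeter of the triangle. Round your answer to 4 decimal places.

134.1293

The third angle is ∠A = π − ∠C − ∠B = 0.492 rad.
Law of sines: |BA| = |CB|·sin C/sin A ≈ 43.785.
Law of sines: |AC| = |CB|·sin B/sin A ≈ 60.345.
Semiperimeter s = (43.785+60.345+30)/2 = 67.065.
Perimeter = 43.785 + 60.345 + 30 = 134.13.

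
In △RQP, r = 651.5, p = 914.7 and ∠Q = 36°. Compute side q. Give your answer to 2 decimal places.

544.88

By the law of cosines, q² = p² + r² − 2·p·r·cos Q = 2.969e+05, so q ≈ 544.88.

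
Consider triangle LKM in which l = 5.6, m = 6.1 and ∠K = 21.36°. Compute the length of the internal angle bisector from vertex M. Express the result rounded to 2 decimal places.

t_M ≈ 2.21

By the law of cosines, k² = m² + l² − 2·m·l·cos K = 4.9429, so k ≈ 2.2233.
Law of cosines again: cos M = (l² + k² − m²)/(2·l·k) ≈ -0.03643, so ∠M ≈ 92.09°.
The bisector from M has length 2·l·k·cos(∠M/2)/(l+k) ≈ 2.2093.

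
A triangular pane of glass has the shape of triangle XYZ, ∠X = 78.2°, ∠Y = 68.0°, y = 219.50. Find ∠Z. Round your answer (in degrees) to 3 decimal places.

The third angle is ∠Z = 180° − ∠X − ∠Y = 33.80°.

∠Z ≈ 33.800°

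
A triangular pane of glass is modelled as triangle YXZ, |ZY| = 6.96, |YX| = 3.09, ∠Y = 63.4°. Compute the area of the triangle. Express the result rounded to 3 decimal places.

Area = ½·|ZY|·|YX|·sin Y ≈ 9.615.

9.615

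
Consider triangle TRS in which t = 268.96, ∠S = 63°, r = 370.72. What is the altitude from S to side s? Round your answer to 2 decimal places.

h_S ≈ 257.28

By the law of cosines, s² = t² + r² − 2·t·r·cos S = 1.1924e+05, so s ≈ 345.31.
Area = ½·t·r·sin S ≈ 44421.
The altitude from S has length 2·area/s ≈ 257.28.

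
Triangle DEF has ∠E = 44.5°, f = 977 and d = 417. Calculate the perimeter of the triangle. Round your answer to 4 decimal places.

perimeter ≈ 2133.7626

By the law of cosines, e² = f² + d² − 2·f·d·cos E = 5.4725e+05, so e ≈ 739.76.
Semiperimeter s = (417+739.76+977)/2 = 1066.9.
Perimeter = 417 + 739.76 + 977 = 2133.8.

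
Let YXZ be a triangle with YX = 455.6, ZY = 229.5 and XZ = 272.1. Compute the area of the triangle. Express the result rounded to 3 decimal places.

Semiperimeter s = (272.1 + 229.5 + 455.6)/2 = 478.6.
Heron's formula: area = √(478.6·206.5·249.1·23) ≈ 23796.

area ≈ 23795.627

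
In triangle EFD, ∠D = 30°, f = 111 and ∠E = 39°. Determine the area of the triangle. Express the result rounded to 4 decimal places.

area ≈ 2076.3762

The third angle is ∠F = 180° − ∠D − ∠E = 111.00°.
Law of sines: e = f·sin E/sin F ≈ 74.824.
Law of sines: d = f·sin D/sin F ≈ 59.449.
Area = ½·f·e·sin D ≈ 2076.4.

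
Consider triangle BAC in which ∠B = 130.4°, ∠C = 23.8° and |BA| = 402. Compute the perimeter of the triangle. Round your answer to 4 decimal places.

perimeter ≈ 1594.1866

The third angle is ∠A = 180° − ∠C − ∠B = 25.80°.
Law of sines: |AC| = |BA|·sin B/sin C ≈ 758.62.
Law of sines: |CB| = |BA|·sin A/sin C ≈ 433.56.
Semiperimeter s = (758.62+433.56+402)/2 = 797.09.
Perimeter = 758.62 + 433.56 + 402 = 1594.2.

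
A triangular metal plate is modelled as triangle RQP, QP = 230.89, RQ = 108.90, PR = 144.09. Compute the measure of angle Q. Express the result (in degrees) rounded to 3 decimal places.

27.986

By the law of cosines, cos Q = (RQ² + QP² − PR²) / (2·RQ·QP) ≈ 0.88307, so ∠Q ≈ 27.99°.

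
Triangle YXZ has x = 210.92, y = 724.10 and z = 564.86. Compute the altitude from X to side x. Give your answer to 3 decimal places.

h_X ≈ 416.921

Semiperimeter s = (724.1 + 210.92 + 564.86)/2 = 749.94.
Heron's formula: area = √(749.94·25.84·539.02·185.08) ≈ 43969.
The altitude from X has length 2·area/x ≈ 416.92.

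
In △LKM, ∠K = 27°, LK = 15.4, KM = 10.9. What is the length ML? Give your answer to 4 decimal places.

7.5393

By the law of cosines, ML² = LK² + KM² − 2·LK·KM·cos K = 56.841, so ML ≈ 7.5393.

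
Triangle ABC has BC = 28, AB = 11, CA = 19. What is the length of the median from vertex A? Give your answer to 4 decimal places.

m_A ≈ 6.7082

Median from A: ½√(2·CA² + 2·AB² − BC²) ≈ 6.7082.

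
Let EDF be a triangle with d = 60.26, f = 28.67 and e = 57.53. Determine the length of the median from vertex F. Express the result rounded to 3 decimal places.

m_F ≈ 57.140

Median from F: ½√(2·e² + 2·d² − f²) ≈ 57.14.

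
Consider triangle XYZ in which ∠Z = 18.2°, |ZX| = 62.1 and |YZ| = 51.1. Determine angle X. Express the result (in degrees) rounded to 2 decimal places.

By the law of cosines, |XY|² = |YZ|² + |ZX|² − 2·|YZ|·|ZX|·cos Z = 438.51, so |XY| ≈ 20.941.
Law of cosines again: cos X = (|ZX|² + |XY|² − |YZ|²)/(2·|ZX|·|XY|) ≈ 0.64738, so ∠X ≈ 49.66°.

49.66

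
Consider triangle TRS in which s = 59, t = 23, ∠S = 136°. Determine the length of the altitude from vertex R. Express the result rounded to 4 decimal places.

Law of sines: sin T = t·sin S/s ≈ 0.27080.
Since s ≥ t, only the acute value applies: ∠T ≈ 15.71°.
Then ∠R = 180° − ∠S − ∠T ≈ 28.29°.
Law of sines gives r = s·sin R/sin S ≈ 40.251.
Area = ½·s·t·sin R ≈ 321.55.
The altitude from R has length 2·area/r ≈ 15.977.

15.9771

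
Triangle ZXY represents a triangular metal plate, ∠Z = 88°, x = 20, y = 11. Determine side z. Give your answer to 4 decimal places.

22.4865

By the law of cosines, z² = x² + y² − 2·x·y·cos Z = 505.64, so z ≈ 22.487.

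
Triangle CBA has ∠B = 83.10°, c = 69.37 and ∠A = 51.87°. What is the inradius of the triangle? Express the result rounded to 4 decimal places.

The third angle is ∠C = 180° − ∠B − ∠A = 45.03°.
Law of sines: b = c·sin B/sin C ≈ 97.343.
Law of sines: a = c·sin A/sin C ≈ 77.129.
Area = ½·c·b·sin A ≈ 2655.9.
Semiperimeter s = (69.37+97.343+77.129)/2 = 121.92.
Inradius = area/s = 2655.9/121.92 ≈ 21.783.

21.7834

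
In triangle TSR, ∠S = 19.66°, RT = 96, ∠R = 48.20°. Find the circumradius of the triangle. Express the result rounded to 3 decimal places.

The third angle is ∠T = 180° − ∠S − ∠R = 112.14°.
Law of sines: SR = RT·sin T/sin S ≈ 264.3.
Law of sines: TS = RT·sin R/sin S ≈ 212.72.
Circumradius = RT/(2 sin S) ≈ 142.67.

142.671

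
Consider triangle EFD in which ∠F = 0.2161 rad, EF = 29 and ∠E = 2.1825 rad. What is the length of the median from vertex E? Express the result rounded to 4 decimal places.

The third angle is ∠D = π − ∠E − ∠F = 0.7430 rad.
Law of sines: FD = EF·sin E/sin D ≈ 35.095.
Law of sines: DE = EF·sin F/sin D ≈ 9.1918.
Median from E: ½√(2·DE² + 2·EF² − FD²) ≈ 12.443.

m_E ≈ 12.4432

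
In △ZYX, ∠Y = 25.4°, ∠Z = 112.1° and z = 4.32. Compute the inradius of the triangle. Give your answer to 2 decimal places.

0.62

The third angle is ∠X = 180° − ∠Z − ∠Y = 42.50°.
Law of sines: y = z·sin Y/sin Z ≈ 1.9999.
Law of sines: x = z·sin X/sin Z ≈ 3.15.
Area = ½·z·y·sin X ≈ 2.9185.
Semiperimeter s = (4.32+1.9999+3.15)/2 = 4.735.
Inradius = area/s = 2.9185/4.735 ≈ 0.61636.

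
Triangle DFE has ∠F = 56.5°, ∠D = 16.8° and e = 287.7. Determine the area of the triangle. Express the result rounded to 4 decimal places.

The third angle is ∠E = 180° − ∠D − ∠F = 106.70°.
Law of sines: d = e·sin D/sin E ≈ 86.816.
Law of sines: f = e·sin F/sin E ≈ 250.47.
Area = ½·e·d·sin F ≈ 10414.

area ≈ 10413.9841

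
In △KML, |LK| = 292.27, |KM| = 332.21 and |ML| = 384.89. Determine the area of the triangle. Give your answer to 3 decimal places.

Semiperimeter s = (384.89 + 292.27 + 332.21)/2 = 504.68.
Heron's formula: area = √(504.68·119.79·212.41·172.47) ≈ 47064.

47063.607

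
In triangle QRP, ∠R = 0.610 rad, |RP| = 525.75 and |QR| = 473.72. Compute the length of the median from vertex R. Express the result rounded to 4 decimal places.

m_R ≈ 476.7347

By the law of cosines, |PQ|² = |QR|² + |RP|² − 2·|QR|·|RP|·cos R = 92543, so |PQ| ≈ 304.21.
Median from R: ½√(2·|QR|² + 2·|RP|² − |PQ|²) ≈ 476.73.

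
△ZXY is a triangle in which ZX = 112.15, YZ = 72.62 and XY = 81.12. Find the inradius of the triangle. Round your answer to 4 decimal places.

22.1137

Semiperimeter s = (81.12 + 72.62 + 112.15)/2 = 132.94.
Heron's formula: area = √(132.94·51.825·60.325·20.795) ≈ 2939.9.
Inradius = area/s = 2939.9/132.94 ≈ 22.114.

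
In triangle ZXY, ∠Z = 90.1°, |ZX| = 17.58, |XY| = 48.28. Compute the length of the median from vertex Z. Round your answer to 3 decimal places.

Law of sines: sin Y = |ZX|·sin Z/|XY| ≈ 0.36413.
Since |XY| ≥ |ZX|, only the acute value applies: ∠Y ≈ 21.35°.
Then ∠X = 180° − ∠Z − ∠Y ≈ 68.55°.
Law of sines gives |YZ| = |XY|·sin X/sin Z ≈ 44.935.
Median from Z: ½√(2·|YZ|² + 2·|ZX|² − |XY|²) ≈ 24.111.

24.111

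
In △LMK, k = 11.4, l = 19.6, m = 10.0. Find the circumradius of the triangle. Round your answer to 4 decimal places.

13.3042

By the law of cosines, cos L = (m² + k² − l²) / (2·m·k) ≈ -0.67632, so ∠L ≈ 132.56°.
Circumradius = l/(2 sin L) ≈ 13.304.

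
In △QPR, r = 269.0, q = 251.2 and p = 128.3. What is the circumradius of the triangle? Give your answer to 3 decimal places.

By the law of cosines, cos Q = (p² + r² − q²) / (2·p·r) ≈ 0.37262, so ∠Q ≈ 68.12°.
Circumradius = q/(2 sin Q) ≈ 135.35.

135.347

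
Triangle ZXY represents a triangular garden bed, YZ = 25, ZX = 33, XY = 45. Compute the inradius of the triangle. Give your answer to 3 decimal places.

Semiperimeter s = (45 + 25 + 33)/2 = 51.5.
Heron's formula: area = √(51.5·6.5·26.5·18.5) ≈ 405.11.
Inradius = area/s = 405.11/51.5 ≈ 7.8661.

7.866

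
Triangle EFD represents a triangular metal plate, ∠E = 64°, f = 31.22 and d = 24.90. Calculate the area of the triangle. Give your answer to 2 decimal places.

area ≈ 349.35

Area = ½·f·d·sin E ≈ 349.35.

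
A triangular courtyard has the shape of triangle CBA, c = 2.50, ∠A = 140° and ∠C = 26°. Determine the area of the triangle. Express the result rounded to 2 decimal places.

The third angle is ∠B = 180° − ∠A − ∠C = 14.00°.
Law of sines: b = c·sin B/sin C ≈ 1.3797.
Law of sines: a = c·sin A/sin C ≈ 3.6658.
Area = ½·c·b·sin A ≈ 1.1085.

area ≈ 1.11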